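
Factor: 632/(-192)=-1 * 2^(-3) * 3^(-1) * 79^1=-79/24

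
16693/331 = 50 + 143/331 ≈ 50.43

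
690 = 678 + 12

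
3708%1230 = 18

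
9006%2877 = 375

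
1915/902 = 2 + 111/902 ≈ 2.12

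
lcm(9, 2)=18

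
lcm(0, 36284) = 0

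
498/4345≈0.115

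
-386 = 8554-8940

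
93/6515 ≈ 0.0143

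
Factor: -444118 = -1 * 2^1 * 222059^1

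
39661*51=2022711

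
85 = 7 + 78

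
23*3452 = 79396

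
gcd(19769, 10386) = 1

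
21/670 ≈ 0.0313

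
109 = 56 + 53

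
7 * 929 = 6503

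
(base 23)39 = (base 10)78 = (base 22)3c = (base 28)2m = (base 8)116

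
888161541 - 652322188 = 235839353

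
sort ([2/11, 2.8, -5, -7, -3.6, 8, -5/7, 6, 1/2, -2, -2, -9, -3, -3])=[-9, -7, -5, -3.6, -3, -3, -2, -2, -5/7, 2/11, 1/2, 2.8, 6, 8]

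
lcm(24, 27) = 216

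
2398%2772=2398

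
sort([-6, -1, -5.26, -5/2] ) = [-6, -5.26, -5/2, -1] 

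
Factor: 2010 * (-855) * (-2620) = 2^3 * 3^3 * 5^3 * 19^1 * 67^1 * 131^1 = 4502601000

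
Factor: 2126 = 2^1*1063^1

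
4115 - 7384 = -3269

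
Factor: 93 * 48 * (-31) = -1 * 2^4 * 3^2 * 31^2 = -138384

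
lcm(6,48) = 48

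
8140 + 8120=16260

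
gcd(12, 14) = 2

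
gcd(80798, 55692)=2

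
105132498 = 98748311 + 6384187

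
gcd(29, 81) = 1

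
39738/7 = 5676 + 6/7 ≈ 5676.86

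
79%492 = 79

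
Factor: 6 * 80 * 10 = 2^6 * 3^1 * 5^2 = 4800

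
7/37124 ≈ 0.000189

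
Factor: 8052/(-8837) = -1*2^2*3^1*11^1*61^1*8837^(-1)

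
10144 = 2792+7352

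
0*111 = 0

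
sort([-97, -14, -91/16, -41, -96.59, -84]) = [-97, -96.59, -84, -41, -14, -91/16]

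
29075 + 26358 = 55433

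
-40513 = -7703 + -32810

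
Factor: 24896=2^6*389^1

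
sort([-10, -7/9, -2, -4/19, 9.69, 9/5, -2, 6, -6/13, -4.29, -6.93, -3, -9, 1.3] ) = [-10, -9, -6.93, -4.29, -3, -2, -2, -7/9, -6/13, -4/19, 1.3, 9/5, 6, 9.69] 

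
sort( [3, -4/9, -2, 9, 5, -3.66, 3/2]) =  [-3.66, -2, -4/9, 3/2, 3, 5, 9]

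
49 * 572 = 28028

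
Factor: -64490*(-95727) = 2^1*3^1*5^1*17^1*1877^1*6449^1 = 6173434230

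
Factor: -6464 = -1 * 2^6 * 101^1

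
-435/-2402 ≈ 0.181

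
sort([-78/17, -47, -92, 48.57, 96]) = [-92, -47, -78/17, 48.57, 96]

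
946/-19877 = -86/1807 ≈ -0.0476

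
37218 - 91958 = -54740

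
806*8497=6848582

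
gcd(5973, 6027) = 3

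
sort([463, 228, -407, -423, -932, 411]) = [-932, -423, -407, 228, 411, 463]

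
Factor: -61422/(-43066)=3^1 * 29^1 * 61^(-1)=87/61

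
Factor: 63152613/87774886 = 2^(-1) * 3^2 * 71^(-1) * 139^(-1) * 2099^1 * 3343^1 * 4447^(-1)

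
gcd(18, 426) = 6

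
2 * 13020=26040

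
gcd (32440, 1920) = 40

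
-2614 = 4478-7092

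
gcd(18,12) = 6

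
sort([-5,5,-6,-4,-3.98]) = [-6,-5,-4,-3.98,5]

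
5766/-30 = -192-1/5 = -192.20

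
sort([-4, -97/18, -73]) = [-73, -97/18, -4]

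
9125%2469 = 1718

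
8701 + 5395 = 14096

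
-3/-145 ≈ 0.0207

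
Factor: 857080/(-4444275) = -1*2^3*3^(-1)*5^(-1)*7^1*11^(-1)*3061^1*5387^(-1) = -171416/888855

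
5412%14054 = 5412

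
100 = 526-426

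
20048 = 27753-7705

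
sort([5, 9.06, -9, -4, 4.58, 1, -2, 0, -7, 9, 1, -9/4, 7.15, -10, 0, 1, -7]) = [-10, -9, -7, -7, -4, -9/4, -2, 0, 0, 1, 1, 1, 4.58, 5, 7.15, 9, 9.06]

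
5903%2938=27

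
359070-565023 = -205953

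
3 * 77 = 231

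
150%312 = 150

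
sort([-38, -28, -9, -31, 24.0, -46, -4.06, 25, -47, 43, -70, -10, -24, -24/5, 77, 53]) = [-70, -47, -46, -38, -31, -28, -24, -10, -9, -24/5, -4.06, 24.0, 25, 43, 53, 77]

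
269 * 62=16678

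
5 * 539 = 2695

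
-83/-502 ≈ 0.165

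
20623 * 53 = 1093019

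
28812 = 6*4802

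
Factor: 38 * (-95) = -1 * 2^1 * 5^1 * 19^2 = -3610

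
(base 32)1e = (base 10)46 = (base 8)56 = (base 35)1b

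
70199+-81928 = -11729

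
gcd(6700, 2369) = 1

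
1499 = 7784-6285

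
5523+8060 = 13583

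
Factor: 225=3^2 * 5^2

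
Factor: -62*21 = -1*2^1*3^1*7^1*31^1 = -1302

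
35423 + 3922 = 39345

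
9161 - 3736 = 5425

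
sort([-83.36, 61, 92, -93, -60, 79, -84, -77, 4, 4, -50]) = [-93, -84, -83.36, -77, -60, -50, 4, 4, 61, 79, 92]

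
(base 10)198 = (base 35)5n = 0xc6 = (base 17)bb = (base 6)530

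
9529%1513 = 451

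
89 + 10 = 99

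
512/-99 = -5-17/99 ≈ -5.17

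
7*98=686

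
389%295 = 94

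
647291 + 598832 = 1246123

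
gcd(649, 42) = 1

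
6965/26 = 267 + 23/26 ≈ 267.88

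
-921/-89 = 10+31/89 ≈ 10.35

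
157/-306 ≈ -0.513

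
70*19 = 1330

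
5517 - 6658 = -1141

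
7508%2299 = 611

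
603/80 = 7+43/80 ≈ 7.54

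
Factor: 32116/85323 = 2^2*3^(-1)*17^(-1)*31^1*37^1*239^(-1) = 4588/12189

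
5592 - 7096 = -1504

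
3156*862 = 2720472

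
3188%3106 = 82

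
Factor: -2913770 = -1*2^1*5^1*291377^1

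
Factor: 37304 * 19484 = 2^5 * 4663^1 * 4871^1 = 726831136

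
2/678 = 1/339 ≈ 0.00295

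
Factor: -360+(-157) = -1*11^1*47^1 = -517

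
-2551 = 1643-4194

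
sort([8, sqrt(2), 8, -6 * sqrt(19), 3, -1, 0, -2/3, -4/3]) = [-6 * sqrt(19), -4/3, -1, -2/3, 0, sqrt(2), 3, 8, 8]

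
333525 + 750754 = 1084279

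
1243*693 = 861399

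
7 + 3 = 10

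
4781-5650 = -869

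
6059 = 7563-1504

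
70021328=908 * 77116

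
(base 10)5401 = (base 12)3161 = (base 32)58p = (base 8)12431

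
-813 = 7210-8023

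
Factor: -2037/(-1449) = 3^(-1) * 23^(-1) * 97^1 = 97/69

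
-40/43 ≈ -0.930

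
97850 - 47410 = 50440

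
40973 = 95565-54592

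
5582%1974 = 1634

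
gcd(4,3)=1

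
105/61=1+44/61 ≈ 1.72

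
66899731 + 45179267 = 112078998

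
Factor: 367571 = 137^1*2683^1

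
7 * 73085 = 511595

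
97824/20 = 24456/5 = 4891.20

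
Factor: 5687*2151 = 3^2*11^2*47^1*239^1 = 12232737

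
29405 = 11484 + 17921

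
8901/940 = 9+441/940≈9.47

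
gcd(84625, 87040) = 5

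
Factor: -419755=-1 * 5^1 * 7^1 * 67^1 * 179^1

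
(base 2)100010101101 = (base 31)29k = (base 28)2n9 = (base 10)2221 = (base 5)32341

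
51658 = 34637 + 17021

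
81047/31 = 2614 + 13/31≈2614.42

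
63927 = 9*7103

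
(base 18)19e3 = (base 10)9003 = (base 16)232b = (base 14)33d1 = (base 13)4137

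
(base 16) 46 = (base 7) 130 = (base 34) 22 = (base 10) 70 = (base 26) 2i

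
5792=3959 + 1833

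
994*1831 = 1820014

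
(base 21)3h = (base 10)80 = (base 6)212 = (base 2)1010000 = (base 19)44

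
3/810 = 1/270 ≈ 0.00370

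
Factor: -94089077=-1*7283^1*12919^1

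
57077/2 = 28538 + 1/2 = 28538.50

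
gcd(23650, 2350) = 50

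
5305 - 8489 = -3184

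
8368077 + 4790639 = 13158716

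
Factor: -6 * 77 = -1 * 2^1 * 3^1 * 7^1 * 11^1 = -462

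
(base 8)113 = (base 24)33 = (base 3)2210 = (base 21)3c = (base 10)75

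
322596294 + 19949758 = 342546052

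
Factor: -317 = -1 * 317^1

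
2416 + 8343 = 10759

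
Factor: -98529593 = -1*97^1*1015769^1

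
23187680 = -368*(-63010)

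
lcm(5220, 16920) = 490680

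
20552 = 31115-10563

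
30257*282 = 8532474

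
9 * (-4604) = -41436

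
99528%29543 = 10899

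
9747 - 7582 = 2165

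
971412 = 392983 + 578429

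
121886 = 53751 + 68135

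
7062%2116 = 714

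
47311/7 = 6758 + 5/7 ≈ 6758.71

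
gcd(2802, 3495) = 3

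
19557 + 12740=32297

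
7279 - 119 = 7160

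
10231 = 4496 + 5735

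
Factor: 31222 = 2^1*67^1*233^1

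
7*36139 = 252973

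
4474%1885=704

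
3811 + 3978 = 7789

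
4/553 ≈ 0.00723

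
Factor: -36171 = -1 * 3^2 * 4019^1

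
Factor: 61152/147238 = 2^4*3^1*7^1*809^(-1) = 336/809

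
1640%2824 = 1640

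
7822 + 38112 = 45934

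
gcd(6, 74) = 2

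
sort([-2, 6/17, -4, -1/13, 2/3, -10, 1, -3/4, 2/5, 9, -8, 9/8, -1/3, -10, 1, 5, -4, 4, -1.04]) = [-10, -10, -8, -4, -4, -2, -1.04, -3/4, -1/3, -1/13, 6/17, 2/5, 2/3, 1, 1, 9/8, 4, 5, 9]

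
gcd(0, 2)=2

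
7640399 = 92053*83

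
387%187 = 13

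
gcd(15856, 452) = 4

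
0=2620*0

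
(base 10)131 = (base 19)6h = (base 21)65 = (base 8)203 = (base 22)5l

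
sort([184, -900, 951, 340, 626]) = [-900, 184, 340, 626, 951]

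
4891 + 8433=13324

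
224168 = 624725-400557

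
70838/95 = 745+63/95≈745.66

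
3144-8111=-4967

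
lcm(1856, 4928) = 142912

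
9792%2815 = 1347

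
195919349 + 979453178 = 1175372527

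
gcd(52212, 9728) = 76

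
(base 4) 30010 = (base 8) 1404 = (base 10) 772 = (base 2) 1100000100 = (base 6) 3324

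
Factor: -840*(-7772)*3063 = 2^5*3^2*5^1*7^1*29^1*67^1*1021^1 = 19996734240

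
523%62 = 27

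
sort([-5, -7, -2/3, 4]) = [-7, -5, -2/3, 4]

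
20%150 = 20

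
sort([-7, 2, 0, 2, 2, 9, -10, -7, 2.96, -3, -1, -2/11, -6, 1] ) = [-10, -7, -7, -6, -3, -1, -2/11, 0, 1, 2, 2, 2, 2.96, 9] 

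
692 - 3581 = -2889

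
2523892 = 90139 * 28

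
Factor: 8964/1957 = 2^2*3^3*19^(-1)*83^1*103^(-1) 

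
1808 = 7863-6055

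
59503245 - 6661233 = 52842012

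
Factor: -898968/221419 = -1*2^3*3^1*7^1*11^(-1)*5351^1*20129^(-1)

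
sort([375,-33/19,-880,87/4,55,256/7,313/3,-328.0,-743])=[-880,-743,-328.0,-33/19,87/4,256/7,55,313/3,375]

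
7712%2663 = 2386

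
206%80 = 46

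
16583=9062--7521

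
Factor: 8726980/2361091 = 2^2*5^1*53^1*8233^1*2361091^(-1)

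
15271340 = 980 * 15583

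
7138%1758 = 106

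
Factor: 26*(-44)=-1*2^3*11^1*13^1=-1144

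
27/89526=9/29842 ≈ 0.000302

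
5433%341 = 318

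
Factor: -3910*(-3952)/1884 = 2^3*3^(-1)*5^1*13^1*17^1*19^1*23^1*157^(-1) = 3863080/471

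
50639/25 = 2025 + 14/25 = 2025.56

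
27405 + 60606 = 88011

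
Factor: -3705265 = -1 * 5^1 * 741053^1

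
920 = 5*184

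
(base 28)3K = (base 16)68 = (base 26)40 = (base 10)104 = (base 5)404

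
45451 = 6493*7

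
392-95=297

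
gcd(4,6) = 2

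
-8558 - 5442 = -14000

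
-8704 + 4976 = -3728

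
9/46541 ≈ 0.000193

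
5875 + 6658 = 12533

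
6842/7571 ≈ 0.904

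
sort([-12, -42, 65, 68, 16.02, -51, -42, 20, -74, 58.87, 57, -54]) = [-74, -54, -51, -42, -42, -12, 16.02, 20, 57, 58.87, 65, 68]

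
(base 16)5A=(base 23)3L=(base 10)90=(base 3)10100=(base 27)39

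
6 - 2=4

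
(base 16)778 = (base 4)131320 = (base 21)471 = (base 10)1912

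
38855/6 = 6475 + 5/6 ≈ 6475.83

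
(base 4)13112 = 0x1d6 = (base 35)df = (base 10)470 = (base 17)1ab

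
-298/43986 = -149/21993 ≈ -0.00677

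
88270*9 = 794430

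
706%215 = 61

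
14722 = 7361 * 2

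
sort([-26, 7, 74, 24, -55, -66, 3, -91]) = [-91, -66, -55, -26, 3, 7, 24, 74]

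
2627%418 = 119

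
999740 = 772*1295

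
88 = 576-488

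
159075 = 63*2525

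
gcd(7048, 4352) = 8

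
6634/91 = 72 + 82/91 ≈ 72.90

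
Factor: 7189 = 7^1*13^1*79^1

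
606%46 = 8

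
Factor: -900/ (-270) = 2^1*3^ (-1)*5^1 = 10/3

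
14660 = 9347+5313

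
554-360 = 194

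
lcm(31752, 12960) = 635040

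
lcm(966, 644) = 1932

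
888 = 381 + 507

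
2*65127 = 130254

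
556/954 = 278/477 ≈ 0.583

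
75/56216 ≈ 0.00133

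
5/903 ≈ 0.00554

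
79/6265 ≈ 0.0126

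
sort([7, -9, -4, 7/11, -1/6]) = [-9, -4, -1/6, 7/11, 7]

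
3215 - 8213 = -4998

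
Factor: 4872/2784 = 2^(-2)*7^1 = 7/4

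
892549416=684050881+208498535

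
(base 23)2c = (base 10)58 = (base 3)2011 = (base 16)3a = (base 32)1q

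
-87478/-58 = 1508 + 7/29 ≈ 1508.24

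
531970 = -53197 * (-10)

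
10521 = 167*63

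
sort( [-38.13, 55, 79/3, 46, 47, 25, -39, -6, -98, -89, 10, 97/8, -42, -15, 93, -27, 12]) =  [-98, -89, -42, -39, -38.13, -27, -15, -6, 10, 12, 97/8, 25, 79/3, 46, 47, 55, 93]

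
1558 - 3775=-2217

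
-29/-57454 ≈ 0.000505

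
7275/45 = 161 + 2/3 ≈ 161.67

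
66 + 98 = 164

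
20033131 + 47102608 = 67135739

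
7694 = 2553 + 5141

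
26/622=13/311 ≈ 0.0418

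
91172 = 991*92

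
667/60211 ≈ 0.0111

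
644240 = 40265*16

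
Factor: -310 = -1 * 2^1 * 5^1 * 31^1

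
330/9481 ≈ 0.0348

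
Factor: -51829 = -1 * 51829^1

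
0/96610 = 0 = 0.00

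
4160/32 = 130 = 130.00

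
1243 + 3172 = 4415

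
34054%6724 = 434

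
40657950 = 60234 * 675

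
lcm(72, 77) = 5544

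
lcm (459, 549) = 27999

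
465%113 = 13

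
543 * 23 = 12489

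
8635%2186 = 2077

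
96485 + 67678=164163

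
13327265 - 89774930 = -76447665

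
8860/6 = 4430/3 ≈ 1476.67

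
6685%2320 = 2045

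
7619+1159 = 8778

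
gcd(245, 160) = 5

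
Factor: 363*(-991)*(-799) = 3^1*11^2*17^1*47^1*991^1 = 287426667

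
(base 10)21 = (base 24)l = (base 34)l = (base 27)l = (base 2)10101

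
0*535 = 0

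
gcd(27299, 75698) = 1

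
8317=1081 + 7236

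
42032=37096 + 4936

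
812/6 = 135 + 1/3≈135.33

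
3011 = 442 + 2569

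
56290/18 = 3127 + 2/9 ≈ 3127.22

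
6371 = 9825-3454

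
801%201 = 198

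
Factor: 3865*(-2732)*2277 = -1*2^2*3^2*5^1*11^1*23^1*683^1*773^1 = -24043252860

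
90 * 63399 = 5705910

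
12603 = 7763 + 4840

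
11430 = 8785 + 2645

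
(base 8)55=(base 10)45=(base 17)2b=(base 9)50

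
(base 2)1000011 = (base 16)43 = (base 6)151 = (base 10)67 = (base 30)27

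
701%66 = 41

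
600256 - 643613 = -43357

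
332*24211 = 8038052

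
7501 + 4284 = 11785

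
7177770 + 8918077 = 16095847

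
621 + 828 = 1449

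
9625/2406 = 4+1/2406 ≈ 4.00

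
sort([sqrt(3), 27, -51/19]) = [-51/19, sqrt(3), 27]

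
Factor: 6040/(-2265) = -1*2^3*3^(-1) = -8/3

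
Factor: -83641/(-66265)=5^(-1) * 29^(-1) * 457^(-1) * 83641^1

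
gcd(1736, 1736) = 1736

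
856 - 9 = 847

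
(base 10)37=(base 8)45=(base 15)27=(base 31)16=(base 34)13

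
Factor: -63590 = -1*2^1*5^1*6359^1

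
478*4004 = 1913912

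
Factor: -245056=-1*2^6*7^1*547^1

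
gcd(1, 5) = 1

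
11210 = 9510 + 1700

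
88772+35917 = 124689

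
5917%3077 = 2840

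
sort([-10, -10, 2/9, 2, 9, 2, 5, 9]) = [-10, -10, 2/9, 2, 2, 5, 9, 9]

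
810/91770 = 27/3059 ≈ 0.00883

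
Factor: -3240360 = -1*2^3*3^2*5^1*9001^1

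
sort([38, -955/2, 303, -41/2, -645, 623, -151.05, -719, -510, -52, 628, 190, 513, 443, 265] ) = [-719, -645, -510, -955/2, -151.05, -52, -41/2, 38, 190, 265, 303, 443, 513, 623, 628] 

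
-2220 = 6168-8388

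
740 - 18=722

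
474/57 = 158/19 ≈ 8.32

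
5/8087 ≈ 0.000618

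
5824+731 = 6555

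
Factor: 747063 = 3^4*23^1*401^1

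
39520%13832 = 11856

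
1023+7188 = 8211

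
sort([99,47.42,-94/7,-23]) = [-23,-94/7,47.42,99]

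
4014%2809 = 1205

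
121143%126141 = 121143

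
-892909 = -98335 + -794574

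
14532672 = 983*14784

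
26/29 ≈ 0.897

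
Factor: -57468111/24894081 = -1 * 3^(-2) * 29^1 * 37^(-1) * 67^1 * 9859^1 * 24919^(-1) = -19156037/8298027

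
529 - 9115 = -8586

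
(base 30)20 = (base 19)33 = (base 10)60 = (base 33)1r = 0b111100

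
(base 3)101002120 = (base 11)5590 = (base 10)7359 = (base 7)30312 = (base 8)16277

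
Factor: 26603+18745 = 2^2*3^1*3779^1 = 45348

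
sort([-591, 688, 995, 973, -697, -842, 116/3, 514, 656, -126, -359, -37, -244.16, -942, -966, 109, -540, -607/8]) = [-966, -942, -842, -697, -591, -540, -359, -244.16, -126, -607/8, -37, 116/3, 109, 514, 656, 688, 973, 995]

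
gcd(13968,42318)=18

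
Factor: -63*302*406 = -1*2^2*3^2*7^2*29^1*151^1 = -7724556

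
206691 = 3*68897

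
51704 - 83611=-31907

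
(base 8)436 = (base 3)101121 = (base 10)286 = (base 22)d0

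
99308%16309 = 1454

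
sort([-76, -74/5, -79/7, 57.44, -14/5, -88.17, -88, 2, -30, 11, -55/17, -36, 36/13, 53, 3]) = [-88.17, -88, -76, -36, -30, -74/5, -79/7, -55/17, -14/5, 2, 36/13, 3, 11, 53, 57.44]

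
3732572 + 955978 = 4688550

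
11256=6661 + 4595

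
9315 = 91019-81704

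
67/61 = 1 + 6/61 ≈ 1.10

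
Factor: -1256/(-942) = 2^2*3^(-1) = 4/3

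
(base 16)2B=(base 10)43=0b101011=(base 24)1J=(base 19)25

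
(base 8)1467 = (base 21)1i4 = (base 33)ov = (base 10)823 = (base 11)689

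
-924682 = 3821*(-242)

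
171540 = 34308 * 5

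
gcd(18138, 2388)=6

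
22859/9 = 2539+8/9 ≈ 2539.89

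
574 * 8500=4879000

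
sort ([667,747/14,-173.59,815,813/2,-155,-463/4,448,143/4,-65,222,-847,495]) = [-847,-173.59,-155,-463/4,-65,143/4,747/14,222,813/2,448,495,667,815]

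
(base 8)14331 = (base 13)2b84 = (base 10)6361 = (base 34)5h3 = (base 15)1d41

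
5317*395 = 2100215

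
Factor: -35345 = -1*5^1*7069^1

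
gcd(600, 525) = 75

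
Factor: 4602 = 2^1*3^1*13^1*59^1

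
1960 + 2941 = 4901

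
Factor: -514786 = -1 * 2^1 * 19^2 * 23^1 * 31^1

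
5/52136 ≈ 0.0000959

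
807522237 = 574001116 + 233521121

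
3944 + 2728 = 6672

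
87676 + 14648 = 102324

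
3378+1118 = 4496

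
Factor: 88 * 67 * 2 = 2^4 * 11^1 * 67^1 = 11792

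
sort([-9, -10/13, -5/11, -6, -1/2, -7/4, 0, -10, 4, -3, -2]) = [-10, -9, -6, -3, -2, -7/4, -10/13, -1/2, -5/11, 0, 4]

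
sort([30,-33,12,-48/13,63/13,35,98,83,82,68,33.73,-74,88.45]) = [-74,-33,-48/13,63/13,12,30,33.73,35,68,82,83,88.45,98]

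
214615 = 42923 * 5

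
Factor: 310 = 2^1*5^1*31^1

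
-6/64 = -3/32 ≈ -0.0938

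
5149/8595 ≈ 0.599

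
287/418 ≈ 0.687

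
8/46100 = 2/11525 ≈ 0.000174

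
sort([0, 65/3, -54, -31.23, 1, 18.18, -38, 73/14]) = [-54, -38, -31.23, 0, 1, 73/14, 18.18, 65/3]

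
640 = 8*80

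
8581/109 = 78 + 79/109 ≈ 78.72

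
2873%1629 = 1244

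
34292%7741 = 3328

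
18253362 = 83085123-64831761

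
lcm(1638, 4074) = 158886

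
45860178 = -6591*(-6958)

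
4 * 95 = 380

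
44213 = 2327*19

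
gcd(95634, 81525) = 3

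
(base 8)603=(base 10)387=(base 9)470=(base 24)g3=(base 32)c3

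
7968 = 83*96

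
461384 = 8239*56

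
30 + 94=124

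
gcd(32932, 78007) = 1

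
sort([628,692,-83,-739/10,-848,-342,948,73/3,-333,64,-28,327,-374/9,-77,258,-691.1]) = [-848,-691.1,-342,-333,-83,-77,-739/10,-374/9,-28,73/3,64,258,327,628,692,948]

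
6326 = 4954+1372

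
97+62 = 159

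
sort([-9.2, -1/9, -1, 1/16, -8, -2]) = [-9.2, -8, -2, -1, -1/9, 1/16]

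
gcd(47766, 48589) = 1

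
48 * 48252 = 2316096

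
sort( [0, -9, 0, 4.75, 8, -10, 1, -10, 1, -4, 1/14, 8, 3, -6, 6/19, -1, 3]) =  [-10, -10, -9, -6, -4, -1, 0, 0, 1/14, 6/19, 1, 1, 3, 3, 4.75, 8, 8]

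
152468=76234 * 2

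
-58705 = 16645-75350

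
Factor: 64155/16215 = 7^1 * 13^1 * 23^(-1) = 91/23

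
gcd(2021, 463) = 1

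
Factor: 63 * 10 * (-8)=-1 * 2^4 * 3^2 * 5^1 * 7^1=-5040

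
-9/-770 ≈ 0.0117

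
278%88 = 14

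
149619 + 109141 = 258760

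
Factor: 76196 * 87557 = 2^2 * 43^1 * 443^1 * 87557^1 = 6671493172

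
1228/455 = 2+318/455 ≈ 2.70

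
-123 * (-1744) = 214512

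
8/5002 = 4/2501 ≈ 0.00160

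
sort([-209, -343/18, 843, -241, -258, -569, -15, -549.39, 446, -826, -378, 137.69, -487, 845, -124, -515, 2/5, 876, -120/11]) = [-826, -569, -549.39, -515, -487, -378, -258, -241, -209, -124, -343/18, -15, -120/11, 2/5, 137.69, 446, 843, 845, 876]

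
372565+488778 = 861343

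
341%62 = 31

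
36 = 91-55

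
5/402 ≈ 0.0124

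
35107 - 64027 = -28920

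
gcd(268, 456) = 4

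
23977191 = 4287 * 5593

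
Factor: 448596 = 2^2 * 3^2 * 17^1 * 733^1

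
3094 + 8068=11162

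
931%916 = 15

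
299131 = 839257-540126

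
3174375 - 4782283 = -1607908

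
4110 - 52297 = -48187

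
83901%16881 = 16377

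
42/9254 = 3/661 ≈ 0.00454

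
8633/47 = 183 + 32/47 ≈ 183.68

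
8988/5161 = 1 + 3827/5161 ≈ 1.74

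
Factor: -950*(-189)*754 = 2^2*3^3*5^2*7^1*13^1*19^1*29^1 = 135380700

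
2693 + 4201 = 6894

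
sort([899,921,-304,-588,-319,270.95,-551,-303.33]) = [-588,-551,-319,-304,-303.33,270.95,899,921]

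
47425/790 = 60+5/158≈60.03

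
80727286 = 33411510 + 47315776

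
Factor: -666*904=-1*2^4*3^2*37^1*113^1=-602064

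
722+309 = 1031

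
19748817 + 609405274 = 629154091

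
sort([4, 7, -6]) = [-6, 4, 7]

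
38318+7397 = 45715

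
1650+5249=6899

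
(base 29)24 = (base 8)76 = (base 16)3e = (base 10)62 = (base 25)2c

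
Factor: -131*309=-1*3^1*103^1*131^1=-40479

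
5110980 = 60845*84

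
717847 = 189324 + 528523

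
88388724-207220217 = -118831493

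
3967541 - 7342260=-3374719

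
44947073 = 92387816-47440743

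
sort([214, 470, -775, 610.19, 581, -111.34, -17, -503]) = [-775, -503, -111.34, -17, 214, 470, 581, 610.19]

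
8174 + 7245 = 15419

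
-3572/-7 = 510 + 2/7≈510.29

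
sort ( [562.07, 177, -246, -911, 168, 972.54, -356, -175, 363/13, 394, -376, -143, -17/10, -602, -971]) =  [-971, -911, -602, -376, -356, -246, -175, -143, -17/10, 363/13, 168, 177, 394, 562.07, 972.54]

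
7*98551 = 689857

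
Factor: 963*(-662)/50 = -1*3^2*5^(-2)*107^1*331^1 = -318753/25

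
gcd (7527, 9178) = 13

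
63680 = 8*7960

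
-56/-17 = 3 + 5/17 ≈ 3.29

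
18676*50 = 933800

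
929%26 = 19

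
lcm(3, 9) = 9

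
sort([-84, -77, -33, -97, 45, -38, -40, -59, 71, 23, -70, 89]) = [-97, -84, -77, -70, -59, -40, -38, -33, 23, 45, 71, 89]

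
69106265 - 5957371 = 63148894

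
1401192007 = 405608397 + 995583610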